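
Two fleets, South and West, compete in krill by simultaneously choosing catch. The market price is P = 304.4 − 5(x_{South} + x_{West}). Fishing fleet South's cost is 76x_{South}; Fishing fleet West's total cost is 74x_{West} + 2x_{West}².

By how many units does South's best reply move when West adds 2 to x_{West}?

-1

Fishing fleet South's profit: π = x_{South}(304.4 − 5(x_{South} + x_{West})) − 76x_{South}.
∂π/∂x_{South} = 228.4 − 10x_{South} − 5x_{West} = 0, so x_{South} = 22.84 − 0.5x_{West}.
The reaction-function slope is −0.5, so a 2-unit rise in x_{West} moves x_{South} by −0.5 × 2 = −1. South's best response falls — the actions are strategic substitutes.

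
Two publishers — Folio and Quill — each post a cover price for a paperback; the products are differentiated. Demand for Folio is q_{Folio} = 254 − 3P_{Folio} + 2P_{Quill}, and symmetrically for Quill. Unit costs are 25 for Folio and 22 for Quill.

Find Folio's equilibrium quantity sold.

Folio's profit: π = (P_{Folio} − 25)(254 − 3P_{Folio} + 2P_{Quill}).
∂π/∂P_{Folio} = 329 − 6P_{Folio} + 2P_{Quill} = 0 ⇒ P_{Folio} = 329/6 + (1/3)P_{Quill}.
Similarly P_{Quill} = 160/3 + (1/3)P_{Folio}.
Plugging P_{Quill} into Folio's best response: P_{Folio} = 329/6 + (1/3)(160/3 + (1/3)P_{Folio}) ⇒ (8/9)P_{Folio} = 1307/18, so P_{Folio} = 81.6875.
Then P_{Quill} = 160/3 + (1/3)·81.6875 = 80.5625.
q_{Folio} = 254 − 3·81.6875 + 2·80.5625 = 170.0625.

170.0625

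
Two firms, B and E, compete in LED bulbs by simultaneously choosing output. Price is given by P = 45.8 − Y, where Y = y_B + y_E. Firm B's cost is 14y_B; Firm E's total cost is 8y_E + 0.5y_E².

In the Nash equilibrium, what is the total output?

20.28

Firm B's profit: π = y_B(45.8 − (y_B + y_E)) − 14y_B.
∂π/∂y_B = 31.8 − 2y_B − y_E = 0, so y_B = 15.9 − 0.5y_E.
For E: ∂π/∂y_E = 37.8 − 3y_E − y_B = 0 ⇒ y_E = 12.6 − (1/3)y_B.
Substituting the second reaction function into the first: y_B = 15.9 − 0.5(12.6 − (1/3)y_B), which gives (5/6)y_B = 9.6 ⇒ y_B = 11.52.
Then y_E = 12.6 − (1/3)·11.52 = 8.76.
Total output: 11.52 + 8.76 = 20.28.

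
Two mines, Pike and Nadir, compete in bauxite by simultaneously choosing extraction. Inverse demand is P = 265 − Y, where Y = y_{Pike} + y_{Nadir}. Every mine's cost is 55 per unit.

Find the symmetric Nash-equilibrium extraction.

Mine Pike's profit: π = y_{Pike}(265 − (y_{Pike} + y_{Nadir})) − 55y_{Pike}.
∂π/∂y_{Pike} = 210 − 2y_{Pike} − y_{Nadir} = 0, so y_{Pike} = 105 − 0.5y_{Nadir}.
By symmetry y_{Nadir} = y_{Pike}; substituting into the reaction function, 1.5y_{Pike} = 105 and y_{Pike} = 70.

70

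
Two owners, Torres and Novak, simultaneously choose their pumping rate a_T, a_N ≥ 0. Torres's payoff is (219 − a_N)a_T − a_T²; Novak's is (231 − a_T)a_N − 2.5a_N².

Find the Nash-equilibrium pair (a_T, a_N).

Expanding Torres's payoff: 219a_T − a_Na_T − a_T².
∂π/∂a_T = 219 − a_N − 2a_T = 0, so a_T = 109.5 − 0.5a_N.
Likewise for Novak: a_N = 46.2 − 0.2a_T.
Substituting the second reaction function into the first: a_T = 109.5 − 0.5(46.2 − 0.2a_T), which gives 0.9a_T = 86.4 ⇒ a_T = 96.
Then a_N = 46.2 − 0.2·96 = 27.

96, 27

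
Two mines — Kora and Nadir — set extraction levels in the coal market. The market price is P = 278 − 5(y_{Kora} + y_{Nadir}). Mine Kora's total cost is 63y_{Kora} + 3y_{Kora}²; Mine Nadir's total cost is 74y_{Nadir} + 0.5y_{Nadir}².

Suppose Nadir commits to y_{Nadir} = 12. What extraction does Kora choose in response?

9.6875

Mine Kora's profit: π = y_{Kora}(278 − 5(y_{Kora} + y_{Nadir})) − 63y_{Kora} − 3y_{Kora}².
∂π/∂y_{Kora} = 215 − 16y_{Kora} − 5y_{Nadir} = 0, so y_{Kora} = 13.4375 − 0.3125y_{Nadir}.
At y_{Nadir} = 12: y_{Kora} = 13.4375 − 0.3125·12 = 9.6875.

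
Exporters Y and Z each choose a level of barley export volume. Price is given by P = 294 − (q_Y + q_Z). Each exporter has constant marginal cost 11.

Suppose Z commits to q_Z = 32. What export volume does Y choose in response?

Exporter Y's profit: π = q_Y(294 − (q_Y + q_Z)) − 11q_Y.
∂π/∂q_Y = 283 − 2q_Y − q_Z = 0, so q_Y = 141.5 − 0.5q_Z.
At q_Z = 32: q_Y = 141.5 − 0.5·32 = 125.5.

125.5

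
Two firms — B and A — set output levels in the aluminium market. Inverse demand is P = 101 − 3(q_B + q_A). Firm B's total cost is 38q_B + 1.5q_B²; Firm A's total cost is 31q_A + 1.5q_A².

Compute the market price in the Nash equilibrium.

Firm B's profit: π = q_B(101 − 3(q_B + q_A)) − 38q_B − 1.5q_B².
∂π/∂q_B = 63 − 9q_B − 3q_A = 0, so q_B = 7 − (1/3)q_A.
By the same steps for A: q_A = 70/9 − (1/3)q_B.
Solving the two reaction functions simultaneously: (1 − (−1/3)(−1/3))q_B = 7 − (1/3)·(70/9), so (8/9)q_B = 119/27 and q_B = 119/24.
Then q_A = 70/9 − (1/3)·(119/24) = 6.125.
Equilibrium price: P = 101 − 3·(133/12) = 67.75.

67.75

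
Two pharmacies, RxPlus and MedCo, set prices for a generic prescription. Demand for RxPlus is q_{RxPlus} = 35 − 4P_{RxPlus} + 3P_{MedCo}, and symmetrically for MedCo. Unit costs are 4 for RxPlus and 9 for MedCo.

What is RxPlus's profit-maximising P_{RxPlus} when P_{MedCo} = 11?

RxPlus's profit: π = (P_{RxPlus} − 4)(35 − 4P_{RxPlus} + 3P_{MedCo}).
∂π/∂P_{RxPlus} = 51 − 8P_{RxPlus} + 3P_{MedCo} = 0 ⇒ P_{RxPlus} = 6.375 + 0.375P_{MedCo}.
At P_{MedCo} = 11: P_{RxPlus} = 6.375 + 0.375·11 = 10.5.

10.5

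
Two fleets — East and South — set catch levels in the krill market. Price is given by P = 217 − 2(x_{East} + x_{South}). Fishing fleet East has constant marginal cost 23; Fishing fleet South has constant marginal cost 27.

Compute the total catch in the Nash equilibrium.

64

Fishing fleet East's profit: π = x_{East}(217 − 2(x_{East} + x_{South})) − 23x_{East}.
∂π/∂x_{East} = 194 − 4x_{East} − 2x_{South} = 0, so x_{East} = 48.5 − 0.5x_{South}.
By the same steps for South: x_{South} = 47.5 − 0.5x_{East}.
Solving the two reaction functions simultaneously: (1 − (−0.5)(−0.5))x_{East} = 48.5 − 0.5·47.5, so 0.75x_{East} = 24.75 and x_{East} = 33.
Then x_{South} = 47.5 − 0.5·33 = 31.
Total catch: 33 + 31 = 64.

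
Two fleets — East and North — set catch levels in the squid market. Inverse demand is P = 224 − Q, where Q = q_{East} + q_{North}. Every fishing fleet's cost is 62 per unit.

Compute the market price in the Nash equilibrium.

Fishing fleet East's profit: π = q_{East}(224 − (q_{East} + q_{North})) − 62q_{East}.
∂π/∂q_{East} = 162 − 2q_{East} − q_{North} = 0, so q_{East} = 81 − 0.5q_{North}.
Setting q_{East} = q_{North} in the reaction function: q_{East} = 81 − 0.5q_{East}, so q_{East} = 81 / 1.5 = 54.
Equilibrium price: P = 224 − 108 = 116.

116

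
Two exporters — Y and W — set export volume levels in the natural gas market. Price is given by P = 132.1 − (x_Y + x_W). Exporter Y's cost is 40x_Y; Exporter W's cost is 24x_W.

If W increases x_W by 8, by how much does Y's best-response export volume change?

Exporter Y's profit: π = x_Y(132.1 − (x_Y + x_W)) − 40x_Y.
∂π/∂x_Y = 92.1 − 2x_Y − x_W = 0, so x_Y = 46.05 − 0.5x_W.
The reaction-function slope is −0.5, so an 8-unit rise in x_W moves x_Y by −0.5 × 8 = −4. Y's best response falls — the actions are strategic substitutes.

-4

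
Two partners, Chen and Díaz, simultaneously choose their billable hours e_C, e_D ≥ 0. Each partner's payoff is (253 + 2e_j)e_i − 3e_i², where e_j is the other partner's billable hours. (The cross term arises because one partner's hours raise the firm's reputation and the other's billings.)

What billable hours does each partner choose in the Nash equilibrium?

63.25

Chen's payoff is (253 + 2e_D)e_C − 3e_C².
∂π/∂e_C = 253 + 2e_D − 6e_C = 0, so e_C = 253/6 + (1/3)e_D.
By symmetry e_D = e_C; substituting into the reaction function, (2/3)e_C = 253/6 and e_C = 63.25.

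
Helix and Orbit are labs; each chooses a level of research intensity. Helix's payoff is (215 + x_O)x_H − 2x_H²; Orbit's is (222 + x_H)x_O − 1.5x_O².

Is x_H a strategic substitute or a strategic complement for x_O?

strategic complements

Expanding Helix's payoff: 215x_H + x_Ox_H − 2x_H².
∂π/∂x_H = 215 + x_O − 4x_H = 0, so x_H = 53.75 + 0.25x_O.
The best-response slope dx_H/dx_O = 0.25 > 0: the reaction function is upward-sloping, so the choices are strategic complements.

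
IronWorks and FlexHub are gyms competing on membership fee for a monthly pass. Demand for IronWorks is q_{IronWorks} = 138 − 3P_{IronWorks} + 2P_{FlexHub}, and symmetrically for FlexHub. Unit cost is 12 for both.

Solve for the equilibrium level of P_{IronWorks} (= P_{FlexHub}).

43.5

IronWorks's profit: π = (P_{IronWorks} − 12)(138 − 3P_{IronWorks} + 2P_{FlexHub}).
∂π/∂P_{IronWorks} = 174 − 6P_{IronWorks} + 2P_{FlexHub} = 0 ⇒ P_{IronWorks} = 29 + (1/3)P_{FlexHub}.
The game is symmetric, so in equilibrium P_{FlexHub} = P_{IronWorks}: the reaction function gives (2/3)P_{IronWorks} = 29, hence P_{IronWorks} = 43.5.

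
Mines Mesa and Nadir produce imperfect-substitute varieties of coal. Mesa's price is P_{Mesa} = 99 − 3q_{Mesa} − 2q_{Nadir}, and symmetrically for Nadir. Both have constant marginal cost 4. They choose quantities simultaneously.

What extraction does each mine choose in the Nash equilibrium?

11.875

Mine Mesa's profit: π = q_{Mesa}(99 − 3q_{Mesa} − 2q_{Nadir}) − 4q_{Mesa}.
∂π/∂q_{Mesa} = 95 − 6q_{Mesa} − 2q_{Nadir} = 0 ⇒ q_{Mesa} = 95/6 − (1/3)q_{Nadir}.
Setting q_{Mesa} = q_{Nadir} in the reaction function: q_{Mesa} = 95/6 − (1/3)q_{Mesa}, so q_{Mesa} = (95/6) / (4/3) = 11.875.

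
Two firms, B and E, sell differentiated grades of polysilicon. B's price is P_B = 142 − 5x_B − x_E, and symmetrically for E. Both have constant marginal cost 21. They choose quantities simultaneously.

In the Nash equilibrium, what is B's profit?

Firm B's profit: π = x_B(142 − 5x_B − x_E) − 21x_B.
∂π/∂x_B = 121 − 10x_B − x_E = 0 ⇒ x_B = 12.1 − 0.1x_E.
By symmetry x_E = x_B; substituting into the reaction function, 1.1x_B = 12.1 and x_B = 11.
P_B = 142 − 5·11 − 11 = 76.
Profit = (76 − 21)·11 = 605.

605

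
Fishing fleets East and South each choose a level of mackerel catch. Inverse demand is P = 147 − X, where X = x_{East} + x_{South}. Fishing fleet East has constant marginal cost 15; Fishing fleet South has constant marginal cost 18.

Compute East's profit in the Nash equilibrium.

Fishing fleet East's profit: π = x_{East}(147 − (x_{East} + x_{South})) − 15x_{East}.
∂π/∂x_{East} = 132 − 2x_{East} − x_{South} = 0, so x_{East} = 66 − 0.5x_{South}.
By the same steps for South: x_{South} = 64.5 − 0.5x_{East}.
Plugging x_{South} into East's best response: x_{East} = 66 − 0.5(64.5 − 0.5x_{East}) ⇒ 0.75x_{East} = 33.75, so x_{East} = 45.
Then x_{South} = 64.5 − 0.5·45 = 42.
Price P = 147 − 87 = 60.
East's profit: (60 − 15)·45 = 2025.

2025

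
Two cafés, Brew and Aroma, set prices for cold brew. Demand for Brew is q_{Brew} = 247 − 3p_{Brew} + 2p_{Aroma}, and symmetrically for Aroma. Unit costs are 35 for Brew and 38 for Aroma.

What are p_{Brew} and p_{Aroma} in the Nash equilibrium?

88.5625, 89.6875

Brew's profit: π = (p_{Brew} − 35)(247 − 3p_{Brew} + 2p_{Aroma}).
∂π/∂p_{Brew} = 352 − 6p_{Brew} + 2p_{Aroma} = 0 ⇒ p_{Brew} = 176/3 + (1/3)p_{Aroma}.
Similarly p_{Aroma} = 361/6 + (1/3)p_{Brew}.
Solving the two reaction functions simultaneously: (1 − (1/3)(1/3))p_{Brew} = 176/3 + (1/3)·(361/6), so (8/9)p_{Brew} = 1417/18 and p_{Brew} = 88.5625.
Then p_{Aroma} = 361/6 + (1/3)·88.5625 = 89.6875.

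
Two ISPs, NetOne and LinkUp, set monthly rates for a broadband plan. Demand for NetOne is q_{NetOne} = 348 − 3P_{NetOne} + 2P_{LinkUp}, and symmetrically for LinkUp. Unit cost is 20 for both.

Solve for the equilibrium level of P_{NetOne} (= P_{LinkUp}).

NetOne's profit: π = (P_{NetOne} − 20)(348 − 3P_{NetOne} + 2P_{LinkUp}).
∂π/∂P_{NetOne} = 408 − 6P_{NetOne} + 2P_{LinkUp} = 0 ⇒ P_{NetOne} = 68 + (1/3)P_{LinkUp}.
The game is symmetric, so in equilibrium P_{LinkUp} = P_{NetOne}: the reaction function gives (2/3)P_{NetOne} = 68, hence P_{NetOne} = 102.

102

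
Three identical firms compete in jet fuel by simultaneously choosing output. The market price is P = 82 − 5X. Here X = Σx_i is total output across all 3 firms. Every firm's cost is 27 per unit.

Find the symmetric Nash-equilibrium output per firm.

A representative firm's profit is π_i = x_i(82 − 5X) − 27x_i, with X = x_i + Σ_{j≠i} x_j.
First-order condition: 55 − 10x_i − 5Σ_{j≠i} x_j = 0.
Imposing symmetry (x_j = x for all j) turns Σ_{j≠i} x_j into 2x, so 55 = 20x and x = 2.75.

2.75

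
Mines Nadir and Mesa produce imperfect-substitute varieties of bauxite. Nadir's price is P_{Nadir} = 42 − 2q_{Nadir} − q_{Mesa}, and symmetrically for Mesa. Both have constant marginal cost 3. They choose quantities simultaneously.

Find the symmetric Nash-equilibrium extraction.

Mine Nadir's profit: π = q_{Nadir}(42 − 2q_{Nadir} − q_{Mesa}) − 3q_{Nadir}.
∂π/∂q_{Nadir} = 39 − 4q_{Nadir} − q_{Mesa} = 0 ⇒ q_{Nadir} = 9.75 − 0.25q_{Mesa}.
Setting q_{Nadir} = q_{Mesa} in the reaction function: q_{Nadir} = 9.75 − 0.25q_{Nadir}, so q_{Nadir} = 9.75 / 1.25 = 7.8.

7.8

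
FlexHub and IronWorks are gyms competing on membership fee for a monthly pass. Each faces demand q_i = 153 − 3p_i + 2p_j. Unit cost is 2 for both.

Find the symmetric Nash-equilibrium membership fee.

39.75

FlexHub's profit: π = (p_{FlexHub} − 2)(153 − 3p_{FlexHub} + 2p_{IronWorks}).
∂π/∂p_{FlexHub} = 159 − 6p_{FlexHub} + 2p_{IronWorks} = 0 ⇒ p_{FlexHub} = 26.5 + (1/3)p_{IronWorks}.
By symmetry p_{IronWorks} = p_{FlexHub}; substituting into the reaction function, (2/3)p_{FlexHub} = 26.5 and p_{FlexHub} = 39.75.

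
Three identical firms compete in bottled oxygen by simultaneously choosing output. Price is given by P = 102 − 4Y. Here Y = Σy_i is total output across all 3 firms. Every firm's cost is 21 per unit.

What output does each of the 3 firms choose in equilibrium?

5.0625

A representative firm's profit is π_i = y_i(102 − 4Y) − 21y_i, with Y = y_i + Σ_{j≠i} y_j.
First-order condition: 81 − 8y_i − 4Σ_{j≠i} y_j = 0.
Imposing symmetry (y_j = y for all j) turns Σ_{j≠i} y_j into 2y, so 81 = 16y and y = 5.0625.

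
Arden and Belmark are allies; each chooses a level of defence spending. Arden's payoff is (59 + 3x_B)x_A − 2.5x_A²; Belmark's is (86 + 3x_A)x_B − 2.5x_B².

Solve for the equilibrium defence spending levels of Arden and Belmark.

Expanding Arden's payoff: 59x_A + 3x_Bx_A − 2.5x_A².
∂π/∂x_A = 59 + 3x_B − 5x_A = 0, so x_A = 11.8 + 0.6x_B.
Likewise for Belmark: x_B = 17.2 + 0.6x_A.
Plugging x_B into Arden's best response: x_A = 11.8 + 0.6(17.2 + 0.6x_A) ⇒ 0.64x_A = 22.12, so x_A = 34.5625.
Then x_B = 17.2 + 0.6·34.5625 = 37.9375.

34.5625, 37.9375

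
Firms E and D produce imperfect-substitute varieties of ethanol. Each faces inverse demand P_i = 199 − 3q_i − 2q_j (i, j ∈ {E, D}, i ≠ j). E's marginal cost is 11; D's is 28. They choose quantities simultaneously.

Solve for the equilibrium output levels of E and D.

Firm E's profit: π = q_E(199 − 3q_E − 2q_D) − 11q_E.
∂π/∂q_E = 188 − 6q_E − 2q_D = 0 ⇒ q_E = 94/3 − (1/3)q_D.
Similarly q_D = 28.5 − (1/3)q_E.
Substituting the second reaction function into the first: q_E = 94/3 − (1/3)(28.5 − (1/3)q_E), which gives (8/9)q_E = 131/6 ⇒ q_E = 24.5625.
Then q_D = 28.5 − (1/3)·24.5625 = 20.3125.

24.5625, 20.3125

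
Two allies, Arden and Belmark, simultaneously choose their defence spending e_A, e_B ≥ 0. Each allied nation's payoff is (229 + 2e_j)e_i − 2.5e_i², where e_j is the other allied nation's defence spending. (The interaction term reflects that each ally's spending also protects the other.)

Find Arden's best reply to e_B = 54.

67.4

Arden's payoff is (229 + 2e_B)e_A − 2.5e_A².
∂π/∂e_A = 229 + 2e_B − 5e_A = 0, so e_A = 45.8 + 0.4e_B.
At e_B = 54: e_A = 45.8 + 0.4·54 = 67.4.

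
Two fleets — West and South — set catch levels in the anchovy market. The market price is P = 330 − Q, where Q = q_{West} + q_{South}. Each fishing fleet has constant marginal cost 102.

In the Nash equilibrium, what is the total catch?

Fishing fleet West's profit: π = q_{West}(330 − (q_{West} + q_{South})) − 102q_{West}.
∂π/∂q_{West} = 228 − 2q_{West} − q_{South} = 0, so q_{West} = 114 − 0.5q_{South}.
By symmetry q_{South} = q_{West}; substituting into the reaction function, 1.5q_{West} = 114 and q_{West} = 76.
Total catch: 76 + 76 = 152.

152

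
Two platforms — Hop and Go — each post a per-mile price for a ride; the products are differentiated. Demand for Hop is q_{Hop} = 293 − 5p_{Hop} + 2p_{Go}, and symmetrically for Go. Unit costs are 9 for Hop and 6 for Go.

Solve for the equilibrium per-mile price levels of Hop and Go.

41.9375, 40.6875

Hop's profit: π = (p_{Hop} − 9)(293 − 5p_{Hop} + 2p_{Go}).
∂π/∂p_{Hop} = 338 − 10p_{Hop} + 2p_{Go} = 0 ⇒ p_{Hop} = 33.8 + 0.2p_{Go}.
Similarly p_{Go} = 32.3 + 0.2p_{Hop}.
Plugging p_{Go} into Hop's best response: p_{Hop} = 33.8 + 0.2(32.3 + 0.2p_{Hop}) ⇒ 0.96p_{Hop} = 40.26, so p_{Hop} = 41.9375.
Then p_{Go} = 32.3 + 0.2·41.9375 = 40.6875.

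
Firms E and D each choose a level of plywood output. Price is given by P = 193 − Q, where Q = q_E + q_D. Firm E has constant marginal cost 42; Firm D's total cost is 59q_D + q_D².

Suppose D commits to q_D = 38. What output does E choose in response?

Firm E's profit: π = q_E(193 − (q_E + q_D)) − 42q_E.
∂π/∂q_E = 151 − 2q_E − q_D = 0, so q_E = 75.5 − 0.5q_D.
At q_D = 38: q_E = 75.5 − 0.5·38 = 56.5.

56.5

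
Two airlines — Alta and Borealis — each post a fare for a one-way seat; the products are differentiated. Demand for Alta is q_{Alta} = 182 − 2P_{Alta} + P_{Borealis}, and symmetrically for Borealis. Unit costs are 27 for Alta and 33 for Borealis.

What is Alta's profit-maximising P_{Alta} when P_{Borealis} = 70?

Alta's profit: π = (P_{Alta} − 27)(182 − 2P_{Alta} + P_{Borealis}).
∂π/∂P_{Alta} = 236 − 4P_{Alta} + P_{Borealis} = 0 ⇒ P_{Alta} = 59 + 0.25P_{Borealis}.
At P_{Borealis} = 70: P_{Alta} = 59 + 0.25·70 = 76.5.

76.5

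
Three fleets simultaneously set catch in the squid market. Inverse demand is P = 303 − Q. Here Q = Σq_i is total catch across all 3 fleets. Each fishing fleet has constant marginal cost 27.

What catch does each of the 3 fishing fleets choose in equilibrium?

A representative fishing fleet's profit is π_i = q_i(303 − Q) − 27q_i, with Q = q_i + Σ_{j≠i} q_j.
First-order condition: 276 − 2q_i − Σ_{j≠i} q_j = 0.
With identical fishing fleets, set every q_j = q: then 276 − 2q − 2q = 0, i.e. q = 276/4 = 69.

69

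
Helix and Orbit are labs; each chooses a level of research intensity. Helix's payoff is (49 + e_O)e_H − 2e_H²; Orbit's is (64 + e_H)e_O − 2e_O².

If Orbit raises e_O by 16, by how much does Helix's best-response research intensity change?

Expanding Helix's payoff: 49e_H + e_Oe_H − 2e_H².
∂π/∂e_H = 49 + e_O − 4e_H = 0, so e_H = 12.25 + 0.25e_O.
The reaction-function slope is 0.25, so a 16-unit rise in e_O moves e_H by 0.25 × 16 = 4. Helix's best response rises — the actions are strategic complements.

4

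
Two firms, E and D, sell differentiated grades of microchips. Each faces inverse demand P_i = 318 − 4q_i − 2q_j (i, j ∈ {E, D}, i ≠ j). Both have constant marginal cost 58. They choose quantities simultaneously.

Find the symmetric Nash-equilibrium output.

Firm E's profit: π = q_E(318 − 4q_E − 2q_D) − 58q_E.
∂π/∂q_E = 260 − 8q_E − 2q_D = 0 ⇒ q_E = 32.5 − 0.25q_D.
The game is symmetric, so in equilibrium q_D = q_E: the reaction function gives 1.25q_E = 32.5, hence q_E = 26.

26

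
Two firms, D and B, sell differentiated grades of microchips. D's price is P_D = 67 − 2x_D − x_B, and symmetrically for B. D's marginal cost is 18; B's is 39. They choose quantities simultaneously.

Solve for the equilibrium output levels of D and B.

11.2, 4.2

Firm D's profit: π = x_D(67 − 2x_D − x_B) − 18x_D.
∂π/∂x_D = 49 − 4x_D − x_B = 0 ⇒ x_D = 12.25 − 0.25x_B.
Similarly x_B = 7 − 0.25x_D.
Solving the two reaction functions simultaneously: (1 − (−0.25)(−0.25))x_D = 12.25 − 0.25·7, so 0.9375x_D = 10.5 and x_D = 11.2.
Then x_B = 7 − 0.25·11.2 = 4.2.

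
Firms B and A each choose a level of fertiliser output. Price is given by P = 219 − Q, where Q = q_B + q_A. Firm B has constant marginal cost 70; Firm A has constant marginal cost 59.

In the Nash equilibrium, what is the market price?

Firm B's profit: π = q_B(219 − (q_B + q_A)) − 70q_B.
∂π/∂q_B = 149 − 2q_B − q_A = 0, so q_B = 74.5 − 0.5q_A.
By the same steps for A: q_A = 80 − 0.5q_B.
Plugging q_A into B's best response: q_B = 74.5 − 0.5(80 − 0.5q_B) ⇒ 0.75q_B = 34.5, so q_B = 46.
Then q_A = 80 − 0.5·46 = 57.
Equilibrium price: P = 219 − 103 = 116.

116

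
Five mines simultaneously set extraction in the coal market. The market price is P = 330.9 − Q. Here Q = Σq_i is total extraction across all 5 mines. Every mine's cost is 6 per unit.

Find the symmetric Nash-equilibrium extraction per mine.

54.15

A representative mine's profit is π_i = q_i(330.9 − Q) − 6q_i, with Q = q_i + Σ_{j≠i} q_j.
First-order condition: 324.9 − 2q_i − Σ_{j≠i} q_j = 0.
In a symmetric equilibrium every mine chooses the same q, so Σ_{j≠i} q_j = 4q. The condition becomes 324.9 − 6q = 0, giving q = 324.9/6 = 54.15.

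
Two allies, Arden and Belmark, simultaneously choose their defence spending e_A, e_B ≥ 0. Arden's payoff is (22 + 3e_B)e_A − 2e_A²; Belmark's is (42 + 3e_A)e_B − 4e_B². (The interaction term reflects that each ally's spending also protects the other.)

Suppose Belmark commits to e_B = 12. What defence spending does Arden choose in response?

Expanding Arden's payoff: 22e_A + 3e_Be_A − 2e_A².
∂π/∂e_A = 22 + 3e_B − 4e_A = 0, so e_A = 5.5 + 0.75e_B.
At e_B = 12: e_A = 5.5 + 0.75·12 = 14.5.

14.5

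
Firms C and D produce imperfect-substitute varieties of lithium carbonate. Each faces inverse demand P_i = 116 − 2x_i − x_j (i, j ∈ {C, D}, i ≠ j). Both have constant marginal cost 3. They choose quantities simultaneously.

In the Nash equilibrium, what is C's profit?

Firm C's profit: π = x_C(116 − 2x_C − x_D) − 3x_C.
∂π/∂x_C = 113 − 4x_C − x_D = 0 ⇒ x_C = 28.25 − 0.25x_D.
The game is symmetric, so in equilibrium x_D = x_C: the reaction function gives 1.25x_C = 28.25, hence x_C = 22.6.
P_C = 116 − 2·22.6 − 22.6 = 48.2.
Profit = (48.2 − 3)·22.6 = 1021.52.

1021.52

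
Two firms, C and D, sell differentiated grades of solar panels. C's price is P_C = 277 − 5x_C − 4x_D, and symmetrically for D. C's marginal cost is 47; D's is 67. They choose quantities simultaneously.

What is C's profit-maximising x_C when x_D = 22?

Firm C's profit: π = x_C(277 − 5x_C − 4x_D) − 47x_C.
∂π/∂x_C = 230 − 10x_C − 4x_D = 0 ⇒ x_C = 23 − 0.4x_D.
At x_D = 22: x_C = 23 − 0.4·22 = 14.2.

14.2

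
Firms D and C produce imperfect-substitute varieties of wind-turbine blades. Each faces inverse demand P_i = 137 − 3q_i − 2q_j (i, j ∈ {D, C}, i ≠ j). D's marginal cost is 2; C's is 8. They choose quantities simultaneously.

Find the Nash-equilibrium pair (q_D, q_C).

Firm D's profit: π = q_D(137 − 3q_D − 2q_C) − 2q_D.
∂π/∂q_D = 135 − 6q_D − 2q_C = 0 ⇒ q_D = 22.5 − (1/3)q_C.
Similarly q_C = 21.5 − (1/3)q_D.
Substituting the second reaction function into the first: q_D = 22.5 − (1/3)(21.5 − (1/3)q_D), which gives (8/9)q_D = 46/3 ⇒ q_D = 17.25.
Then q_C = 21.5 − (1/3)·17.25 = 15.75.

17.25, 15.75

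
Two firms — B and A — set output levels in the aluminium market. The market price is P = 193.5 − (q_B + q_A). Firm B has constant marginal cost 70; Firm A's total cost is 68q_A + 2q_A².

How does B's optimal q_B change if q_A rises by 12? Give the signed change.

-6

Firm B's profit: π = q_B(193.5 − (q_B + q_A)) − 70q_B.
∂π/∂q_B = 123.5 − 2q_B − q_A = 0, so q_B = 61.75 − 0.5q_A.
The reaction-function slope is −0.5, so a 12-unit rise in q_A moves q_B by −0.5 × 12 = −6. B's best response falls — the actions are strategic substitutes.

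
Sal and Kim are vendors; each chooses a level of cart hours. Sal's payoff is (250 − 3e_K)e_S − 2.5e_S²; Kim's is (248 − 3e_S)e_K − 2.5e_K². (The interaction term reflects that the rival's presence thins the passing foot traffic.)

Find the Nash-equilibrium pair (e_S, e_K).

31.625, 30.625

Expanding Sal's payoff: 250e_S − 3e_Ke_S − 2.5e_S².
∂π/∂e_S = 250 − 3e_K − 5e_S = 0, so e_S = 50 − 0.6e_K.
Likewise for Kim: e_K = 49.6 − 0.6e_S.
Substituting the second reaction function into the first: e_S = 50 − 0.6(49.6 − 0.6e_S), which gives 0.64e_S = 20.24 ⇒ e_S = 31.625.
Then e_K = 49.6 − 0.6·31.625 = 30.625.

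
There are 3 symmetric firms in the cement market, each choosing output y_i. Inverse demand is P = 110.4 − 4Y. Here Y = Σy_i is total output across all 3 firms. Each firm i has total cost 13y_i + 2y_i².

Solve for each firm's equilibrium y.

A representative firm's profit is π_i = y_i(110.4 − 4Y) − 13y_i − 2y_i², with Y = y_i + Σ_{j≠i} y_j.
First-order condition: 97.4 − 12y_i − 4Σ_{j≠i} y_j = 0.
Imposing symmetry (y_j = y for all j) turns Σ_{j≠i} y_j into 2y, so 97.4 = 20y and y = 4.87.

4.87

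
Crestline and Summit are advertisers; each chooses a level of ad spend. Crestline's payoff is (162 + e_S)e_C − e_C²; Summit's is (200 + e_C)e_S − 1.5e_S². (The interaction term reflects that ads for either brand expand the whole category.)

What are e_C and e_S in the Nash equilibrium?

137.2, 112.4

Expanding Crestline's payoff: 162e_C + e_Se_C − e_C².
∂π/∂e_C = 162 + e_S − 2e_C = 0, so e_C = 81 + 0.5e_S.
Likewise for Summit: e_S = 200/3 + (1/3)e_C.
Substituting the second reaction function into the first: e_C = 81 + 0.5(200/3 + (1/3)e_C), which gives (5/6)e_C = 343/3 ⇒ e_C = 137.2.
Then e_S = 200/3 + (1/3)·137.2 = 112.4.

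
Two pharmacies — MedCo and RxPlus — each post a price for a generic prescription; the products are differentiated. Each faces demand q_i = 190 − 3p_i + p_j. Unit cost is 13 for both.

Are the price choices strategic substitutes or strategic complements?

strategic complements

MedCo's profit: π = (p_{MedCo} − 13)(190 − 3p_{MedCo} + p_{RxPlus}).
∂π/∂p_{MedCo} = 229 − 6p_{MedCo} + p_{RxPlus} = 0 ⇒ p_{MedCo} = 229/6 + (1/6)p_{RxPlus}.
The best-response slope dp_{MedCo}/dp_{RxPlus} = 1/6 > 0: the reaction function is upward-sloping, so the choices are strategic complements.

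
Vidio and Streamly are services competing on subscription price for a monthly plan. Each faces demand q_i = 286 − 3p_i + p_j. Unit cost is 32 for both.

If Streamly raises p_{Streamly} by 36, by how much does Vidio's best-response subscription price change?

Vidio's profit: π = (p_{Vidio} − 32)(286 − 3p_{Vidio} + p_{Streamly}).
∂π/∂p_{Vidio} = 382 − 6p_{Vidio} + p_{Streamly} = 0 ⇒ p_{Vidio} = 191/3 + (1/6)p_{Streamly}.
The reaction-function slope is 1/6, so a 36-unit rise in p_{Streamly} moves p_{Vidio} by 1/6 × 36 = 6. Vidio's best response rises — the actions are strategic complements.

6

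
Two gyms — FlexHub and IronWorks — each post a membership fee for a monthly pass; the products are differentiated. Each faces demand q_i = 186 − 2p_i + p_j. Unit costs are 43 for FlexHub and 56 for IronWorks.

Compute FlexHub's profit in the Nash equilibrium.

4880.72

FlexHub's profit: π = (p_{FlexHub} − 43)(186 − 2p_{FlexHub} + p_{IronWorks}).
∂π/∂p_{FlexHub} = 272 − 4p_{FlexHub} + p_{IronWorks} = 0 ⇒ p_{FlexHub} = 68 + 0.25p_{IronWorks}.
Similarly p_{IronWorks} = 74.5 + 0.25p_{FlexHub}.
Substituting the second reaction function into the first: p_{FlexHub} = 68 + 0.25(74.5 + 0.25p_{FlexHub}), which gives 0.9375p_{FlexHub} = 86.625 ⇒ p_{FlexHub} = 92.4.
Then p_{IronWorks} = 74.5 + 0.25·92.4 = 97.6.
q_{FlexHub} = 186 − 2·92.4 + 97.6 = 98.8.
Profit = (92.4 − 43)·98.8 = 4880.72.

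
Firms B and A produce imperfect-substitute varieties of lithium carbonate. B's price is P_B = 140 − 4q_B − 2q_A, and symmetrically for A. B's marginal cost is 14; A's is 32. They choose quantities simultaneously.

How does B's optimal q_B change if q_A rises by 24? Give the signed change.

-6

Firm B's profit: π = q_B(140 − 4q_B − 2q_A) − 14q_B.
∂π/∂q_B = 126 − 8q_B − 2q_A = 0 ⇒ q_B = 15.75 − 0.25q_A.
The reaction-function slope is −0.25, so a 24-unit rise in q_A moves q_B by −0.25 × 24 = −6. B's best response falls — the actions are strategic substitutes.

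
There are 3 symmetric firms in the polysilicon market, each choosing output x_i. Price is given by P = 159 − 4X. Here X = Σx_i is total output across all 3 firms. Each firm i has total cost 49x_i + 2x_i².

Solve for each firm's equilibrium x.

A representative firm's profit is π_i = x_i(159 − 4X) − 49x_i − 2x_i², with X = x_i + Σ_{j≠i} x_j.
First-order condition: 110 − 12x_i − 4Σ_{j≠i} x_j = 0.
With identical firms, set every x_j = x: then 110 − 12x − 8x = 0, i.e. x = 110/20 = 5.5.

5.5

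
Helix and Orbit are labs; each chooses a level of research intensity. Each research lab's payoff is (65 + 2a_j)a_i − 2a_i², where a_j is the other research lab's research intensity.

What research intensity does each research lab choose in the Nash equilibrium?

32.5

Helix's payoff is (65 + 2a_O)a_H − 2a_H².
∂π/∂a_H = 65 + 2a_O − 4a_H = 0, so a_H = 16.25 + 0.5a_O.
The game is symmetric, so in equilibrium a_O = a_H: the reaction function gives 0.5a_H = 16.25, hence a_H = 32.5.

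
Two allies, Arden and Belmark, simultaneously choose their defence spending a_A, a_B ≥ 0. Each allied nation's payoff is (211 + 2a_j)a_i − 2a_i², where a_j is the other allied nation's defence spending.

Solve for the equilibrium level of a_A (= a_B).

105.5

Arden's payoff is (211 + 2a_B)a_A − 2a_A².
∂π/∂a_A = 211 + 2a_B − 4a_A = 0, so a_A = 52.75 + 0.5a_B.
The game is symmetric, so in equilibrium a_B = a_A: the reaction function gives 0.5a_A = 52.75, hence a_A = 105.5.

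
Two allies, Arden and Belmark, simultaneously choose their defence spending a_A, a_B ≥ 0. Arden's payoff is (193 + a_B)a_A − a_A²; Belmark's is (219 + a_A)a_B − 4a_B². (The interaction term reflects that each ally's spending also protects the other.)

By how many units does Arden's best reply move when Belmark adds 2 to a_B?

Expanding Arden's payoff: 193a_A + a_Ba_A − a_A².
∂π/∂a_A = 193 + a_B − 2a_A = 0, so a_A = 96.5 + 0.5a_B.
The reaction-function slope is 0.5, so a 2-unit rise in a_B moves a_A by 0.5 × 2 = 1. Arden's best response rises — the actions are strategic complements.

1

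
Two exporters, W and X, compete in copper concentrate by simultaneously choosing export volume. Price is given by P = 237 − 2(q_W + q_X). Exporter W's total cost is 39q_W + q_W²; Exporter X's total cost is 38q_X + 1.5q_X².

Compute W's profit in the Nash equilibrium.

Exporter W's profit: π = q_W(237 − 2(q_W + q_X)) − 39q_W − q_W².
∂π/∂q_W = 198 − 6q_W − 2q_X = 0, so q_W = 33 − (1/3)q_X.
For X: ∂π/∂q_X = 199 − 7q_X − 2q_W = 0 ⇒ q_X = 199/7 − (2/7)q_W.
Substituting the second reaction function into the first: q_W = 33 − (1/3)(199/7 − (2/7)q_W), which gives (19/21)q_W = 494/21 ⇒ q_W = 26.
Then q_X = 199/7 − (2/7)·26 = 21.
Price P = 237 − 2·47 = 143.
W's profit: (143 − 39)·26 − (26)² = 2028.

2028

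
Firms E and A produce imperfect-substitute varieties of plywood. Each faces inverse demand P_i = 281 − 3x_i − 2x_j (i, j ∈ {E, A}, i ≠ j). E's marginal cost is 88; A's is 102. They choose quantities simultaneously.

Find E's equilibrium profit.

Firm E's profit: π = x_E(281 − 3x_E − 2x_A) − 88x_E.
∂π/∂x_E = 193 − 6x_E − 2x_A = 0 ⇒ x_E = 193/6 − (1/3)x_A.
Similarly x_A = 179/6 − (1/3)x_E.
Plugging x_A into E's best response: x_E = 193/6 − (1/3)(179/6 − (1/3)x_E) ⇒ (8/9)x_E = 200/9, so x_E = 25.
Then x_A = 179/6 − (1/3)·25 = 21.5.
P_E = 281 − 3·25 − 2·21.5 = 163.
Profit = (163 − 88)·25 = 1875.

1875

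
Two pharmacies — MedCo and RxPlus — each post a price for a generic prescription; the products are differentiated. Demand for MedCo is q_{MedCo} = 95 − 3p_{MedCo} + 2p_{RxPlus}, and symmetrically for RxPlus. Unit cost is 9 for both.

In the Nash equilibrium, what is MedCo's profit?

1386.75

MedCo's profit: π = (p_{MedCo} − 9)(95 − 3p_{MedCo} + 2p_{RxPlus}).
∂π/∂p_{MedCo} = 122 − 6p_{MedCo} + 2p_{RxPlus} = 0 ⇒ p_{MedCo} = 61/3 + (1/3)p_{RxPlus}.
By symmetry p_{RxPlus} = p_{MedCo}; substituting into the reaction function, (2/3)p_{MedCo} = 61/3 and p_{MedCo} = 30.5.
q_{MedCo} = 95 − 3·30.5 + 2·30.5 = 64.5.
Profit = (30.5 − 9)·64.5 = 1386.75.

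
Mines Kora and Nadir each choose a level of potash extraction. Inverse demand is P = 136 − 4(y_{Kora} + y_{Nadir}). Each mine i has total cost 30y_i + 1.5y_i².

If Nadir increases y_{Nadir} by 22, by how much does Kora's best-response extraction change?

-8

Mine Kora's profit: π = y_{Kora}(136 − 4(y_{Kora} + y_{Nadir})) − 30y_{Kora} − 1.5y_{Kora}².
∂π/∂y_{Kora} = 106 − 11y_{Kora} − 4y_{Nadir} = 0, so y_{Kora} = 106/11 − (4/11)y_{Nadir}.
The reaction-function slope is −4/11, so a 22-unit rise in y_{Nadir} moves y_{Kora} by −4/11 × 22 = −8. Kora's best response falls — the actions are strategic substitutes.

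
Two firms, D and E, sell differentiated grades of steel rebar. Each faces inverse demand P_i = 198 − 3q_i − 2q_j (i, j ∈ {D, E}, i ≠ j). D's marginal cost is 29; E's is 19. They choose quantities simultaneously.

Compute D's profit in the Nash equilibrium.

Firm D's profit: π = q_D(198 − 3q_D − 2q_E) − 29q_D.
∂π/∂q_D = 169 − 6q_D − 2q_E = 0 ⇒ q_D = 169/6 − (1/3)q_E.
Similarly q_E = 179/6 − (1/3)q_D.
Substituting the second reaction function into the first: q_D = 169/6 − (1/3)(179/6 − (1/3)q_D), which gives (8/9)q_D = 164/9 ⇒ q_D = 20.5.
Then q_E = 179/6 − (1/3)·20.5 = 23.
P_D = 198 − 3·20.5 − 2·23 = 90.5.
Profit = (90.5 − 29)·20.5 = 1260.75.

1260.75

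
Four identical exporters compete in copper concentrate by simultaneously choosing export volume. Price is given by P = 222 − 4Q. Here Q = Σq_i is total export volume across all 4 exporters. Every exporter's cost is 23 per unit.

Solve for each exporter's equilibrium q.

9.95

A representative exporter's profit is π_i = q_i(222 − 4Q) − 23q_i, with Q = q_i + Σ_{j≠i} q_j.
First-order condition: 199 − 8q_i − 4Σ_{j≠i} q_j = 0.
Imposing symmetry (q_j = q for all j) turns Σ_{j≠i} q_j into 3q, so 199 = 20q and q = 9.95.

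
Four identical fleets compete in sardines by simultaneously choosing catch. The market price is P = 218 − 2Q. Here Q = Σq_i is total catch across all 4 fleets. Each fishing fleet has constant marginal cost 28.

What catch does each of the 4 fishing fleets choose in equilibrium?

19

A representative fishing fleet's profit is π_i = q_i(218 − 2Q) − 28q_i, with Q = q_i + Σ_{j≠i} q_j.
First-order condition: 190 − 4q_i − 2Σ_{j≠i} q_j = 0.
With identical fishing fleets, set every q_j = q: then 190 − 4q − 6q = 0, i.e. q = 190/10 = 19.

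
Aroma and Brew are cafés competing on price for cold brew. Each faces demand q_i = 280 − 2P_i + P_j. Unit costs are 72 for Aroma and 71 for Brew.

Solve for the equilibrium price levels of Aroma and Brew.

Aroma's profit: π = (P_{Aroma} − 72)(280 − 2P_{Aroma} + P_{Brew}).
∂π/∂P_{Aroma} = 424 − 4P_{Aroma} + P_{Brew} = 0 ⇒ P_{Aroma} = 106 + 0.25P_{Brew}.
Similarly P_{Brew} = 105.5 + 0.25P_{Aroma}.
Solving the two reaction functions simultaneously: (1 − (0.25)(0.25))P_{Aroma} = 106 + 0.25·105.5, so 0.9375P_{Aroma} = 132.375 and P_{Aroma} = 141.2.
Then P_{Brew} = 105.5 + 0.25·141.2 = 140.8.

141.2, 140.8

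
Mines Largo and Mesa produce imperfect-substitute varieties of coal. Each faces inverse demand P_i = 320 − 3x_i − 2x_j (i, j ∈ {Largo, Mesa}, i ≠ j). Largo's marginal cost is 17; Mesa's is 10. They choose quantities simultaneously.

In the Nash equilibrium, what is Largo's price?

129.3125

Mine Largo's profit: π = x_{Largo}(320 − 3x_{Largo} − 2x_{Mesa}) − 17x_{Largo}.
∂π/∂x_{Largo} = 303 − 6x_{Largo} − 2x_{Mesa} = 0 ⇒ x_{Largo} = 50.5 − (1/3)x_{Mesa}.
Similarly x_{Mesa} = 155/3 − (1/3)x_{Largo}.
Plugging x_{Mesa} into Largo's best response: x_{Largo} = 50.5 − (1/3)(155/3 − (1/3)x_{Largo}) ⇒ (8/9)x_{Largo} = 599/18, so x_{Largo} = 37.4375.
Then x_{Mesa} = 155/3 − (1/3)·37.4375 = 39.1875.
P_{Largo} = 320 − 3·37.4375 − 2·39.1875 = 129.3125.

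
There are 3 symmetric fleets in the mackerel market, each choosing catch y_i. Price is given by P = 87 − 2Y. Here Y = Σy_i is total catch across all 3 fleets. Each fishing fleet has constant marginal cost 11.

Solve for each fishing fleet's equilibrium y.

9.5

A representative fishing fleet's profit is π_i = y_i(87 − 2Y) − 11y_i, with Y = y_i + Σ_{j≠i} y_j.
First-order condition: 76 − 4y_i − 2Σ_{j≠i} y_j = 0.
With identical fishing fleets, set every y_j = y: then 76 − 4y − 4y = 0, i.e. y = 76/8 = 9.5.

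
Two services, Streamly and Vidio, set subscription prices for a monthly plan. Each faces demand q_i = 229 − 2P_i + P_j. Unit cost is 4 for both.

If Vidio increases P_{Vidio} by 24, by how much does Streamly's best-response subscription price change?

Streamly's profit: π = (P_{Streamly} − 4)(229 − 2P_{Streamly} + P_{Vidio}).
∂π/∂P_{Streamly} = 237 − 4P_{Streamly} + P_{Vidio} = 0 ⇒ P_{Streamly} = 59.25 + 0.25P_{Vidio}.
The reaction-function slope is 0.25, so a 24-unit rise in P_{Vidio} moves P_{Streamly} by 0.25 × 24 = 6. Streamly's best response rises — the actions are strategic complements.

6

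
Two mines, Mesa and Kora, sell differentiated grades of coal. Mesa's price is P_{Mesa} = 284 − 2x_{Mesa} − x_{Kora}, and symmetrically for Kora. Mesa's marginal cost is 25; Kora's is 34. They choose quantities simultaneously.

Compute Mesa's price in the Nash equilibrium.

Mine Mesa's profit: π = x_{Mesa}(284 − 2x_{Mesa} − x_{Kora}) − 25x_{Mesa}.
∂π/∂x_{Mesa} = 259 − 4x_{Mesa} − x_{Kora} = 0 ⇒ x_{Mesa} = 64.75 − 0.25x_{Kora}.
Similarly x_{Kora} = 62.5 − 0.25x_{Mesa}.
Substituting the second reaction function into the first: x_{Mesa} = 64.75 − 0.25(62.5 − 0.25x_{Mesa}), which gives 0.9375x_{Mesa} = 49.125 ⇒ x_{Mesa} = 52.4.
Then x_{Kora} = 62.5 − 0.25·52.4 = 49.4.
P_{Mesa} = 284 − 2·52.4 − 49.4 = 129.8.

129.8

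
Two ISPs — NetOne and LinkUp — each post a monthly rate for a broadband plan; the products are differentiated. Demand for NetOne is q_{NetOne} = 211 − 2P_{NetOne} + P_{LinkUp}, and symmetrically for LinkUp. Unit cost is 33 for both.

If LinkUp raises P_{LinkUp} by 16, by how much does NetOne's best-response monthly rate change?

NetOne's profit: π = (P_{NetOne} − 33)(211 − 2P_{NetOne} + P_{LinkUp}).
∂π/∂P_{NetOne} = 277 − 4P_{NetOne} + P_{LinkUp} = 0 ⇒ P_{NetOne} = 69.25 + 0.25P_{LinkUp}.
The reaction-function slope is 0.25, so a 16-unit rise in P_{LinkUp} moves P_{NetOne} by 0.25 × 16 = 4. NetOne's best response rises — the actions are strategic complements.

4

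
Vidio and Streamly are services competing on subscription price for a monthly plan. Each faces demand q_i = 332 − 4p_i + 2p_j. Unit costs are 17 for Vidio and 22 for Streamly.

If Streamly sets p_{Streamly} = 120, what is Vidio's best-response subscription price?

80

Vidio's profit: π = (p_{Vidio} − 17)(332 − 4p_{Vidio} + 2p_{Streamly}).
∂π/∂p_{Vidio} = 400 − 8p_{Vidio} + 2p_{Streamly} = 0 ⇒ p_{Vidio} = 50 + 0.25p_{Streamly}.
At p_{Streamly} = 120: p_{Vidio} = 50 + 0.25·120 = 80.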